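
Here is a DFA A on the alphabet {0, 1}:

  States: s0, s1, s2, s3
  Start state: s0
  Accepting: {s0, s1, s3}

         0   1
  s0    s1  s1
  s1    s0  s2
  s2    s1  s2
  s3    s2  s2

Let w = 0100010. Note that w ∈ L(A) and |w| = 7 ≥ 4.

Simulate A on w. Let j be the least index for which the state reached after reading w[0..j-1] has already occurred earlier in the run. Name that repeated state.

State sequence: s0 -0-> s1 -1-> s2 -0-> s1 -0-> s0 -0-> s1 -1-> s2 -0-> s1
First repeat at step 3: s1 was already visited.

The earliest repeat is at step j = 3: A is in s1, which it already visited at step i = 1.

s1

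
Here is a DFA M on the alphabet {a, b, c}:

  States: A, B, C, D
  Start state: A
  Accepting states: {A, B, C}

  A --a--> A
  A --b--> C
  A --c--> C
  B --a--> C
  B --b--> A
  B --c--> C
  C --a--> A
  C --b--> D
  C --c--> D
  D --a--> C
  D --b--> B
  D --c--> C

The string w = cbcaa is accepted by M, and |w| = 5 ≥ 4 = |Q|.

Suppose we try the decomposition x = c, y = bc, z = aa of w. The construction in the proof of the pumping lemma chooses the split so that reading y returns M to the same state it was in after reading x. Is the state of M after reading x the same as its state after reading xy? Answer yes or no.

Run of M on the first 3 characters of w = c b c:
  step 0: A  (start)
  step 1: C  (read c: A→C)
  step 2: D  (read b: C→D)
  step 3: C  (read c: D→C)

After x (step 1): C. After xy (step 3): C.
They match, so y = bc drives M around a cycle from C back to itself; pumping y any number of times keeps M in C before reading z, and xyⁱz ∈ L(M) for every i ≥ 0.

yes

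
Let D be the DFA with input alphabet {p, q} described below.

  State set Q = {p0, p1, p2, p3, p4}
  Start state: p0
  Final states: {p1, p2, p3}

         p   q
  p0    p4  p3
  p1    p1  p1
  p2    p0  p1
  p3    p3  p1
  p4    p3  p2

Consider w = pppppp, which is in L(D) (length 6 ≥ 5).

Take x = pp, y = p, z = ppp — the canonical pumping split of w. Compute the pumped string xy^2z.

xy^2z = pp·p·p·ppp = ppppppp.
Reading y = p takes D from p3 back to p3, so after x·y·y the machine is still in p3, and z then leads to the accepting state p3. Hence ppppppp ∈ L(D).

ppppppp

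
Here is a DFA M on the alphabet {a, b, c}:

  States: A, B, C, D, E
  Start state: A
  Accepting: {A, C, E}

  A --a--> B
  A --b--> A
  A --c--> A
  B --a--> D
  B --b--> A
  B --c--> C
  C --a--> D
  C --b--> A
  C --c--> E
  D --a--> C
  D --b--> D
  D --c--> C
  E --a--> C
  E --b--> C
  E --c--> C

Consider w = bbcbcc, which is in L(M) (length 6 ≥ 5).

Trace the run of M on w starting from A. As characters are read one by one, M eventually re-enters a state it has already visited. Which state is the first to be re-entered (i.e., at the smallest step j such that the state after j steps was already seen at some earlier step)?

Run of M on w = b b c b c c:
  step 0: A  (start)
  step 1: A  (read b: A→A)   ← first repeat (A seen earlier)
  step 2: A  (read b: A→A)
  step 3: A  (read c: A→A)
  step 4: A  (read b: A→A)
  step 5: A  (read c: A→A)
  step 6: A  (read c: A→A)

The earliest repeat is at step j = 1: M is in A, which it already visited at step i = 0.
Pumping length from the standard proof: p = 5 (the number of states). The repeated state found above gives |xy| = j ≤ 5 and |y| = j − i ≥ 1.

A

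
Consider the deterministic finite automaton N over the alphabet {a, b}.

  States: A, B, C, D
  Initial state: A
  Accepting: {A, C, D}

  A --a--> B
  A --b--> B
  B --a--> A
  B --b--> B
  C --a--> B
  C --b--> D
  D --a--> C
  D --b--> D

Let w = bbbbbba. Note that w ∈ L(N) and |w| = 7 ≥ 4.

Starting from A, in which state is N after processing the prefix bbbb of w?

B

Run of N on the first 4 characters of w = b b b b:
  step 0: A  (start)
  step 1: B  (read b: A→B)
  step 2: B  (read b: B→B)
  step 3: B  (read b: B→B)
  step 4: B  (read b: B→B)

After reading 4 characters, N is in state B.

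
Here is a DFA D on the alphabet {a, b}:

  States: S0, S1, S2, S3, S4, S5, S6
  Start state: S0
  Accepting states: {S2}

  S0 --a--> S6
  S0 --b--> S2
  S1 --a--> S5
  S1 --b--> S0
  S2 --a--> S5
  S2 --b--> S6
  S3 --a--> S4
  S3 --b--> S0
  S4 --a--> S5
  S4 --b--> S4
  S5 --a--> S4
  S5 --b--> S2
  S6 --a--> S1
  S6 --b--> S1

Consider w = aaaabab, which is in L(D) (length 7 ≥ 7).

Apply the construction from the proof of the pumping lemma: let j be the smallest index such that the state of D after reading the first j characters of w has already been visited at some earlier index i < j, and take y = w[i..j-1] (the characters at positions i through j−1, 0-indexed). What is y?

b

Run of D on w = a a a a b a b:
  step 0: S0  (start)
  step 1: S6  (read a: S0→S6)
  step 2: S1  (read a: S6→S1)
  step 3: S5  (read a: S1→S5)
  step 4: S4  (read a: S5→S4)
  step 5: S4  (read b: S4→S4)   ← first repeat (S4 seen earlier)
  step 6: S5  (read a: S4→S5)
  step 7: S2  (read b: S5→S2)

So i = 4, j = 5, giving x = w[0:4] = aaaa, y = w[4:5] = b, z = w[5:7] = ab.
Check: |xy| = 5 ≤ 7 and |y| = 1 ≥ 1. Reading y takes D from S4 back to S4, so every xyⁱz is accepted.
Since D has 7 states, any run of length ≥ 7 visits 7+1 states, so by pigeonhole some state repeats within the first 7 steps — that repeat gives the pumpable loop.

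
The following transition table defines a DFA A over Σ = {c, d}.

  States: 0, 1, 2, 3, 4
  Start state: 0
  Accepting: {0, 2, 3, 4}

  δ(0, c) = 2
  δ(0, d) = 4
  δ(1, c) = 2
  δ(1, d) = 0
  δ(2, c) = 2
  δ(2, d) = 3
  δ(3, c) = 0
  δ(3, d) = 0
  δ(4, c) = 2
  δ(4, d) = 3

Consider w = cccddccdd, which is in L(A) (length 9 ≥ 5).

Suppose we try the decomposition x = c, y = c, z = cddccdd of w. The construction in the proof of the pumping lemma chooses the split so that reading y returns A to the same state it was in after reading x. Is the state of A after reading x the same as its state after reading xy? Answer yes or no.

State sequence: 0 -c-> 2 -c-> 2

After x (step 1): 2. After xy (step 2): 2.
They match, so y = c drives A around a cycle from 2 back to itself; pumping y any number of times keeps A in 2 before reading z, and xyⁱz ∈ L(A) for every i ≥ 0.

yes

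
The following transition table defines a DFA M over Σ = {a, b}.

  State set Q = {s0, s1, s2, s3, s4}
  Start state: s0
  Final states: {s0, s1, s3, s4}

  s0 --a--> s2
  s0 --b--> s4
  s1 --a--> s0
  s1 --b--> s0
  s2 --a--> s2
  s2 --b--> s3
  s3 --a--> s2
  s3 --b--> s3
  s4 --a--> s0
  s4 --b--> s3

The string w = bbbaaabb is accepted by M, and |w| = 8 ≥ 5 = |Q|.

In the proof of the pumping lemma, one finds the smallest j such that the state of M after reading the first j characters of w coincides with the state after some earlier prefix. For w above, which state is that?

s3

Run of M on w = b b b a a a b b:
  step 0: s0  (start)
  step 1: s4  (read b: s0→s4)
  step 2: s3  (read b: s4→s3)
  step 3: s3  (read b: s3→s3)   ← first repeat (s3 seen earlier)
  step 4: s2  (read a: s3→s2)
  step 5: s2  (read a: s2→s2)
  step 6: s2  (read a: s2→s2)
  step 7: s3  (read b: s2→s3)
  step 8: s3  (read b: s3→s3)

The earliest repeat is at step j = 3: M is in s3, which it already visited at step i = 2.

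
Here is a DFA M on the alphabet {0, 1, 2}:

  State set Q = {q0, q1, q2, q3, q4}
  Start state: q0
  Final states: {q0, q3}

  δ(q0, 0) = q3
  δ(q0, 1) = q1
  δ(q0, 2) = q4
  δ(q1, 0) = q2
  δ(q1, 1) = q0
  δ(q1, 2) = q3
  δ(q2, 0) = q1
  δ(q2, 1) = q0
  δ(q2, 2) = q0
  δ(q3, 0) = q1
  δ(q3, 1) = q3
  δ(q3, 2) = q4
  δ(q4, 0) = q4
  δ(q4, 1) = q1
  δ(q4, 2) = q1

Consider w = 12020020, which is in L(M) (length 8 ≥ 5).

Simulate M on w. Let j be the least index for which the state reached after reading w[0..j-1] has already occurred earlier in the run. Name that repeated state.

q1

Run of M on w = 1 2 0 2 0 0 2 0:
  step 0: q0  (start)
  step 1: q1  (read 1: q0→q1)
  step 2: q3  (read 2: q1→q3)
  step 3: q1  (read 0: q3→q1)   ← first repeat (q1 seen earlier)
  step 4: q3  (read 2: q1→q3)
  step 5: q1  (read 0: q3→q1)
  step 6: q2  (read 0: q1→q2)
  step 7: q0  (read 2: q2→q0)
  step 8: q3  (read 0: q0→q3)

The earliest repeat is at step j = 3: M is in q1, which it already visited at step i = 1.
The DFA has 5 states, so the proof of the pumping lemma guarantees a repeated state among the first 5+1 visited; the segment between the two visits is the pumpable y.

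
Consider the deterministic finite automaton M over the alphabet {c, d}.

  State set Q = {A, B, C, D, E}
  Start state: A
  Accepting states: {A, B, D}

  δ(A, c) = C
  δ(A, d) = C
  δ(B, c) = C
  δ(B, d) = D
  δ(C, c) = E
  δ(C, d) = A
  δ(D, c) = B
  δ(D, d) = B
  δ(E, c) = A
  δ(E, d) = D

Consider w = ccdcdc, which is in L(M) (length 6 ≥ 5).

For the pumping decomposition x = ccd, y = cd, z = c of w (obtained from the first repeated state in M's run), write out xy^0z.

ccdc

xy⁰z = xz = ccd·c = ccdc.
Reading y = cd takes M from D back to D, so after x the machine is still in D, and z then leads to the accepting state B. Hence ccdc ∈ L(M).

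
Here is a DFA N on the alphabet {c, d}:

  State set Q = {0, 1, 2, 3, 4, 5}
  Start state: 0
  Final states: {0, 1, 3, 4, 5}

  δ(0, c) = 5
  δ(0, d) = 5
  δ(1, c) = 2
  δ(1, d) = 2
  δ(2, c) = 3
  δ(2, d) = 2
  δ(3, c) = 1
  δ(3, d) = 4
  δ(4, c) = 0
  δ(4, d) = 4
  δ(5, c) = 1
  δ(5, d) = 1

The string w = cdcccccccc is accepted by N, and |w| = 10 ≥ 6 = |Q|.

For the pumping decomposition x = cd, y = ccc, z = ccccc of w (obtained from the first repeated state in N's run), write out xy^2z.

cdccccccccccc

xy^2z = cd·ccc·ccc·ccccc = cdccccccccccc.
Reading y = ccc takes N from 1 back to 1, so after x·y·y the machine is still in 1, and z then leads to the accepting state 3. Hence cdccccccccccc ∈ L(N).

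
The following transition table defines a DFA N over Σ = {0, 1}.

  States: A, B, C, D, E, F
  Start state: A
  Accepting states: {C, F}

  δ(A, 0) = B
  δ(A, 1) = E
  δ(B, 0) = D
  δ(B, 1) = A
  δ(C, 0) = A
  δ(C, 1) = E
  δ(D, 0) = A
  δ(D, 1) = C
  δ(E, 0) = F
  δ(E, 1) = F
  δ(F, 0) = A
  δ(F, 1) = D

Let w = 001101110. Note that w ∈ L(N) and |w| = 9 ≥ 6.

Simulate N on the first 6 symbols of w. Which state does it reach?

State sequence: A -0-> B -0-> D -1-> C -1-> E -0-> F -1-> D

After reading 6 characters, N is in state D.

D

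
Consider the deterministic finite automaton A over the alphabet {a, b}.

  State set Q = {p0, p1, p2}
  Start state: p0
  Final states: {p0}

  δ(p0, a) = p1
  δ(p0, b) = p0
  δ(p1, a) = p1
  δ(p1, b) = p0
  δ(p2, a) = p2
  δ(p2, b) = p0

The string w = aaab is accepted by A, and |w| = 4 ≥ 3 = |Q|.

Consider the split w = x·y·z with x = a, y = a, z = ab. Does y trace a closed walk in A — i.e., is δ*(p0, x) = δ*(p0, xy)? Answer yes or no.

yes

Run of A on the first 2 characters of w = a a:
  step 0: p0  (start)
  step 1: p1  (read a: p0→p1)
  step 2: p1  (read a: p1→p1)

After x (step 1): p1. After xy (step 2): p1.
They match, so y = a drives A around a cycle from p1 back to itself; pumping y any number of times keeps A in p1 before reading z, and xyⁱz ∈ L(A) for every i ≥ 0.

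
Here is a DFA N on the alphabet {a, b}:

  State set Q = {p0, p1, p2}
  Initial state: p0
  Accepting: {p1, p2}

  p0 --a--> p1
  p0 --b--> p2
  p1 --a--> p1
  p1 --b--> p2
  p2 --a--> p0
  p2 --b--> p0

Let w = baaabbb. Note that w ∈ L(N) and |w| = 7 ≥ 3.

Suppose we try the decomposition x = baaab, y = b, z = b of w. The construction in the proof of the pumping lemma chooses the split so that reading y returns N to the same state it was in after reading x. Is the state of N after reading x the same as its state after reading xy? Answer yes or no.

State sequence: p0 -b-> p2 -a-> p0 -a-> p1 -a-> p1 -b-> p2 -b-> p0

After x (step 5): p2. After xy (step 6): p0.
They differ (p2 ≠ p0), so y is not a cycle from the state after x; this split is not the one the pumping-lemma construction produces, and pumping y need not keep the string in L(N).

no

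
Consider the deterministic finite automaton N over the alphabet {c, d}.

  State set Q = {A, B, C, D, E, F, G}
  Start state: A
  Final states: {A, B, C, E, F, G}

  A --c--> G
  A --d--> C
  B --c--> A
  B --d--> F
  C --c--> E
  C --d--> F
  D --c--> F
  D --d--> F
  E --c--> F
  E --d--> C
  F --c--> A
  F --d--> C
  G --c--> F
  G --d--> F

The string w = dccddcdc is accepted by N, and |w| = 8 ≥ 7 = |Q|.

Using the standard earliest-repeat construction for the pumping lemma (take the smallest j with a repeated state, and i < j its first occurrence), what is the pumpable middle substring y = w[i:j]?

State sequence: A -d-> C -c-> E -c-> F -d-> C -d-> F -c-> A -d-> C -c-> E
First repeat at step 4: C was already visited.

So i = 1, j = 4, giving x = w[0:1] = d, y = w[1:4] = ccd, z = w[4:8] = dcdc.
Check: |xy| = 4 ≤ 7 and |y| = 3 ≥ 1. Reading y takes N from C back to C, so every xyⁱz is accepted.

ccd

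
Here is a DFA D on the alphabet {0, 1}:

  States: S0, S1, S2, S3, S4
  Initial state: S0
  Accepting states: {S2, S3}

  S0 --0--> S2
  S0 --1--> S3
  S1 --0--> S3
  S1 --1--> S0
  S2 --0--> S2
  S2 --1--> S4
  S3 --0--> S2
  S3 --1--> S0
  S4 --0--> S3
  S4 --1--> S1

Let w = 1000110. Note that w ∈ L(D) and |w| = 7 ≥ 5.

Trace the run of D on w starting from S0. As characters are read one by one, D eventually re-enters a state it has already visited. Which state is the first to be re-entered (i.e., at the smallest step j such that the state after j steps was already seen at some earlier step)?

S2

State sequence: S0 -1-> S3 -0-> S2 -0-> S2 -0-> S2 -1-> S4 -1-> S1 -0-> S3
First repeat at step 3: S2 was already visited.

The earliest repeat is at step j = 3: D is in S2, which it already visited at step i = 2.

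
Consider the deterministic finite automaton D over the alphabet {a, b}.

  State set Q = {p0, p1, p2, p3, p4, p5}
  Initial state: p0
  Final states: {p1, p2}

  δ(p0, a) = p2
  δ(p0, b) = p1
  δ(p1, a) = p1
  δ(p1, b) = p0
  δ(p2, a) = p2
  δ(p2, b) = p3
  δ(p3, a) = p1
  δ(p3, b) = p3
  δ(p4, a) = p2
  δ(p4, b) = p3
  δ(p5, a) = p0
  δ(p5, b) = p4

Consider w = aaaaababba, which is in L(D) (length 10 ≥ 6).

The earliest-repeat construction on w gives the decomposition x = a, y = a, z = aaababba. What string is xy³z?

aaaaaaababba

xy^3z = a·a·a·a·aaababba = aaaaaaababba.
Reading y = a takes D from p2 back to p2, so after x·y·y·y the machine is still in p2, and z then leads to the accepting state p1. Hence aaaaaaababba ∈ L(D).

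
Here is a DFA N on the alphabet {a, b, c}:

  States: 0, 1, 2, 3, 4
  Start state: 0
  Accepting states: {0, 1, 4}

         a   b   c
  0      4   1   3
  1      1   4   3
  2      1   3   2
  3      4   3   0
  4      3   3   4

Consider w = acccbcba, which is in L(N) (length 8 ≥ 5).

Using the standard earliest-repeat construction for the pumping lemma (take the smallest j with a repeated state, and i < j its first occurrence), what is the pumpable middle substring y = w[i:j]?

State sequence: 0 -a-> 4 -c-> 4 -c-> 4 -c-> 4 -b-> 3 -c-> 0 -b-> 1 -a-> 1
First repeat at step 2: 4 was already visited.

So i = 1, j = 2, giving x = w[0:1] = a, y = w[1:2] = c, z = w[2:8] = ccbcba.
Check: |xy| = 2 ≤ 5 and |y| = 1 ≥ 1. Reading y takes N from 4 back to 4, so every xyⁱz is accepted.

c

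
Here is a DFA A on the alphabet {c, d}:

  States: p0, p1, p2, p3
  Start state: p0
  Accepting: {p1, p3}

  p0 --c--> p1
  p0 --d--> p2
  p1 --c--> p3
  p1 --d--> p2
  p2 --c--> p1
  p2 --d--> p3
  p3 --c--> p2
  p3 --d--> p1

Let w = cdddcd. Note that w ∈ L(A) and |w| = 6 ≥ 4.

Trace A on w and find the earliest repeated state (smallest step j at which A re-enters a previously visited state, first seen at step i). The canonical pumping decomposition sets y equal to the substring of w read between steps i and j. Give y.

Run of A on w = c d d d c d:
  step 0: p0  (start)
  step 1: p1  (read c: p0→p1)
  step 2: p2  (read d: p1→p2)
  step 3: p3  (read d: p2→p3)
  step 4: p1  (read d: p3→p1)   ← first repeat (p1 seen earlier)
  step 5: p3  (read c: p1→p3)
  step 6: p1  (read d: p3→p1)

So i = 1, j = 4, giving x = w[0:1] = c, y = w[1:4] = ddd, z = w[4:6] = cd.
Check: |xy| = 4 ≤ 4 and |y| = 3 ≥ 1. Reading y takes A from p1 back to p1, so every xyⁱz is accepted.
With |Q| = 4, pigeonhole forces a state repeat no later than step 4; the substring read between the first and second visits to that state can be pumped.

ddd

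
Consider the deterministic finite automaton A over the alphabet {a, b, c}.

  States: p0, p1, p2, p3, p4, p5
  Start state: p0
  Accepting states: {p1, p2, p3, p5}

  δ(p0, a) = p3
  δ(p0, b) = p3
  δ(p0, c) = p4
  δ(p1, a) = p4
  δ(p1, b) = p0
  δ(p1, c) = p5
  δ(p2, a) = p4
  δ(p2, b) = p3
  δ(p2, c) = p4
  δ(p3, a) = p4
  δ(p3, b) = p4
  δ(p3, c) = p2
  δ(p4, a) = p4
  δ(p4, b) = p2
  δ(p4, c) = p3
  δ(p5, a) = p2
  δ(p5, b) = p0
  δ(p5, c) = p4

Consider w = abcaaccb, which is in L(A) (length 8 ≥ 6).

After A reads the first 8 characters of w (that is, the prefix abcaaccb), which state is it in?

State sequence: p0 -a-> p3 -b-> p4 -c-> p3 -a-> p4 -a-> p4 -c-> p3 -c-> p2 -b-> p3

After reading 8 characters, A is in state p3.
(This kind of state-tracing is the core of the pumping-lemma construction: with 6 states, pigeonhole forces a repeat within the first 6 steps.)

p3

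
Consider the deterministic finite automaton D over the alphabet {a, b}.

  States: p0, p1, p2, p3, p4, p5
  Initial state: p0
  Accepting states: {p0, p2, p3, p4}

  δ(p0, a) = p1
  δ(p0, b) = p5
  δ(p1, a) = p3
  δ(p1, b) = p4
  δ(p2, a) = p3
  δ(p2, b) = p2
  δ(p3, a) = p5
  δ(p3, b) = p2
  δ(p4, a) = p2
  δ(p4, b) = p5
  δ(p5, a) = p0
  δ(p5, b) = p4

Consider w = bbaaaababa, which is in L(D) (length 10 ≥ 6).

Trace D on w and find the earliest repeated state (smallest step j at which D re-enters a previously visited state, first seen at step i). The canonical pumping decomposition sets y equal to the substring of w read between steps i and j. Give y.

baaa

State sequence: p0 -b-> p5 -b-> p4 -a-> p2 -a-> p3 -a-> p5 -a-> p0 -b-> p5 -a-> p0 -b-> p5 -a-> p0
First repeat at step 5: p5 was already visited.

So i = 1, j = 5, giving x = w[0:1] = b, y = w[1:5] = baaa, z = w[5:10] = ababa.
Check: |xy| = 5 ≤ 6 and |y| = 4 ≥ 1. Reading y takes D from p5 back to p5, so every xyⁱz is accepted.
Since D has 6 states, any run of length ≥ 6 visits 6+1 states, so by pigeonhole some state repeats within the first 6 steps — that repeat gives the pumpable loop.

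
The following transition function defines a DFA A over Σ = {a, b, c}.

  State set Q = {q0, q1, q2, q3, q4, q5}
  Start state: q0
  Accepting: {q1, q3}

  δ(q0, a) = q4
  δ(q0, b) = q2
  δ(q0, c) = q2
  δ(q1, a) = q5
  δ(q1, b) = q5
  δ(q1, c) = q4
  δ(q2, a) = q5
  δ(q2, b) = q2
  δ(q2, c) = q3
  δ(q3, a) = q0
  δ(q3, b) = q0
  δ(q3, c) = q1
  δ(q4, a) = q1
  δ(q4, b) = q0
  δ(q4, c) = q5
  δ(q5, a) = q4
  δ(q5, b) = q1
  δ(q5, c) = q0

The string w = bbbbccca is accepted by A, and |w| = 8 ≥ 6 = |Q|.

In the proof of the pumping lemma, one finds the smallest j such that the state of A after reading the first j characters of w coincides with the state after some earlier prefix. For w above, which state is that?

q2

State sequence: q0 -b-> q2 -b-> q2 -b-> q2 -b-> q2 -c-> q3 -c-> q1 -c-> q4 -a-> q1
First repeat at step 2: q2 was already visited.

The earliest repeat is at step j = 2: A is in q2, which it already visited at step i = 1.
The DFA has 6 states, so the proof of the pumping lemma guarantees a repeated state among the first 6+1 visited; the segment between the two visits is the pumpable y.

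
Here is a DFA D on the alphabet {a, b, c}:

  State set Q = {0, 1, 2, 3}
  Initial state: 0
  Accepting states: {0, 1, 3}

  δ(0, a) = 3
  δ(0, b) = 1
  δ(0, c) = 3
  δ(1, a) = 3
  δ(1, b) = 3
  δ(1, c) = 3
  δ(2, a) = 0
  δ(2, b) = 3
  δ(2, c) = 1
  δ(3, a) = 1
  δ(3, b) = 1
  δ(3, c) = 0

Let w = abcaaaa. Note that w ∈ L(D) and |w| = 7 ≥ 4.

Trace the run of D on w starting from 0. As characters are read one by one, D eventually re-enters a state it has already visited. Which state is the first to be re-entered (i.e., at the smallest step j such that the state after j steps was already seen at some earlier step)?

3

Run of D on w = a b c a a a a:
  step 0: 0  (start)
  step 1: 3  (read a: 0→3)
  step 2: 1  (read b: 3→1)
  step 3: 3  (read c: 1→3)   ← first repeat (3 seen earlier)
  step 4: 1  (read a: 3→1)
  step 5: 3  (read a: 1→3)
  step 6: 1  (read a: 3→1)
  step 7: 3  (read a: 1→3)

The earliest repeat is at step j = 3: D is in 3, which it already visited at step i = 1.
Since D has 4 states, any run of length ≥ 4 visits 4+1 states, so by pigeonhole some state repeats within the first 4 steps — that repeat gives the pumpable loop.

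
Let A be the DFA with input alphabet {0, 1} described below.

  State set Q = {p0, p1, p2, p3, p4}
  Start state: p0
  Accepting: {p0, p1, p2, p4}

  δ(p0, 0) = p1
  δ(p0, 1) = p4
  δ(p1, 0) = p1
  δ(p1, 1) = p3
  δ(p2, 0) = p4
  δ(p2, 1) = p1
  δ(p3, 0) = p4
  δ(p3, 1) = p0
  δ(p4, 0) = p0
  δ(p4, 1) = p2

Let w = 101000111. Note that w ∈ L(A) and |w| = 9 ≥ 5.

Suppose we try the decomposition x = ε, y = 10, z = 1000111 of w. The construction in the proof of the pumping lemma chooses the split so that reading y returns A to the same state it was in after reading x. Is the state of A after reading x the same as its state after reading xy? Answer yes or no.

State sequence: p0 -1-> p4 -0-> p0

After x (step 0): p0. After xy (step 2): p0.
They match, so y = 10 drives A around a cycle from p0 back to itself; pumping y any number of times keeps A in p0 before reading z, and xyⁱz ∈ L(A) for every i ≥ 0.

yes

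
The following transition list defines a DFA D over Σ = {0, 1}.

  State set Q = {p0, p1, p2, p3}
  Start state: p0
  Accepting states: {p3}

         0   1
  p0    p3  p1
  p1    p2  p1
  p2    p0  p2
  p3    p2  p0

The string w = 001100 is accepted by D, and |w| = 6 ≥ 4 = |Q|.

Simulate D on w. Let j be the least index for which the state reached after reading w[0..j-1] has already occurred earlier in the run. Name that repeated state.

p2

Run of D on w = 0 0 1 1 0 0:
  step 0: p0  (start)
  step 1: p3  (read 0: p0→p3)
  step 2: p2  (read 0: p3→p2)
  step 3: p2  (read 1: p2→p2)   ← first repeat (p2 seen earlier)
  step 4: p2  (read 1: p2→p2)
  step 5: p0  (read 0: p2→p0)
  step 6: p3  (read 0: p0→p3)

The earliest repeat is at step j = 3: D is in p2, which it already visited at step i = 2.
The DFA has 4 states, so the proof of the pumping lemma guarantees a repeated state among the first 4+1 visited; the segment between the two visits is the pumpable y.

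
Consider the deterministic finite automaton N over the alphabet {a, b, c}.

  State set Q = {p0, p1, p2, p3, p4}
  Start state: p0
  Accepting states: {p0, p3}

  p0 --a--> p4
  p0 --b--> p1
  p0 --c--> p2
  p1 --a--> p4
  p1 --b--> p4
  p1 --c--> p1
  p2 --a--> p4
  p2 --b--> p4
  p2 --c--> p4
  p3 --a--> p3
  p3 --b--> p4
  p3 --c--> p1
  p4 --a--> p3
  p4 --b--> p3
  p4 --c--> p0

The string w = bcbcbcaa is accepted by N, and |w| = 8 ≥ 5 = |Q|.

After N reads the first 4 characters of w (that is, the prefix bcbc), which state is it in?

p0

State sequence: p0 -b-> p1 -c-> p1 -b-> p4 -c-> p0

After reading 4 characters, N is in state p0.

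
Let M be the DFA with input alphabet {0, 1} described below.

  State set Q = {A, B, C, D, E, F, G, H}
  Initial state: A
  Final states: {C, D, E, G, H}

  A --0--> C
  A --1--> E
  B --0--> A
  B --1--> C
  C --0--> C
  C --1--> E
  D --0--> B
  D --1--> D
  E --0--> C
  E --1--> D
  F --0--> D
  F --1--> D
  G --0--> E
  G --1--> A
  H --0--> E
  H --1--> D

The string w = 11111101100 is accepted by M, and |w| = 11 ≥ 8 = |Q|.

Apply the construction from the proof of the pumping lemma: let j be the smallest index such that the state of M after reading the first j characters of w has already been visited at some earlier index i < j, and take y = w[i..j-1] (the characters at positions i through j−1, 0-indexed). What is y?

State sequence: A -1-> E -1-> D -1-> D -1-> D -1-> D -1-> D -0-> B -1-> C -1-> E -0-> C -0-> C
First repeat at step 3: D was already visited.

So i = 2, j = 3, giving x = w[0:2] = 11, y = w[2:3] = 1, z = w[3:11] = 11101100.
Check: |xy| = 3 ≤ 8 and |y| = 1 ≥ 1. Reading y takes M from D back to D, so every xyⁱz is accepted.

1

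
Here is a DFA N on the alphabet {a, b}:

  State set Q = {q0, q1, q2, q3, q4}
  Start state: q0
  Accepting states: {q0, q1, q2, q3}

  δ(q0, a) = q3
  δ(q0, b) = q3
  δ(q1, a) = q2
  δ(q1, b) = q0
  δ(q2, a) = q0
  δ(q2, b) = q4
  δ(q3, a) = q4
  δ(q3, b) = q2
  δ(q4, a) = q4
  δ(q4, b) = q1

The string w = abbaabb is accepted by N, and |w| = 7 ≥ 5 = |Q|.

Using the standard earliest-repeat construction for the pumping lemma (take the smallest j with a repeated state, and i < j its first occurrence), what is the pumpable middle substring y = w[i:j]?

a

Run of N on w = a b b a a b b:
  step 0: q0  (start)
  step 1: q3  (read a: q0→q3)
  step 2: q2  (read b: q3→q2)
  step 3: q4  (read b: q2→q4)
  step 4: q4  (read a: q4→q4)   ← first repeat (q4 seen earlier)
  step 5: q4  (read a: q4→q4)
  step 6: q1  (read b: q4→q1)
  step 7: q0  (read b: q1→q0)

So i = 3, j = 4, giving x = w[0:3] = abb, y = w[3:4] = a, z = w[4:7] = abb.
Check: |xy| = 4 ≤ 5 and |y| = 1 ≥ 1. Reading y takes N from q4 back to q4, so every xyⁱz is accepted.
Pumping length from the standard proof: p = 5 (the number of states). The repeated state found above gives |xy| = j ≤ 5 and |y| = j − i ≥ 1.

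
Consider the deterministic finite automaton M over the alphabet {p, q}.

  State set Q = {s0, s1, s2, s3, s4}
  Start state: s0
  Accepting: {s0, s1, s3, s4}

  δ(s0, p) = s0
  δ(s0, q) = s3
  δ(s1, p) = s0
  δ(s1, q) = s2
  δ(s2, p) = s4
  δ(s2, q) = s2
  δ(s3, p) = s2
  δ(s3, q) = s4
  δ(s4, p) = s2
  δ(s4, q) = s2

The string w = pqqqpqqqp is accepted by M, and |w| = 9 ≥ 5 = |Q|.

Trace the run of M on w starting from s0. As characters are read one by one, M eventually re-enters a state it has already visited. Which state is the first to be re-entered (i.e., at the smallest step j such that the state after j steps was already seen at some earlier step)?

Run of M on w = p q q q p q q q p:
  step 0: s0  (start)
  step 1: s0  (read p: s0→s0)   ← first repeat (s0 seen earlier)
  step 2: s3  (read q: s0→s3)
  step 3: s4  (read q: s3→s4)
  step 4: s2  (read q: s4→s2)
  step 5: s4  (read p: s2→s4)
  step 6: s2  (read q: s4→s2)
  step 7: s2  (read q: s2→s2)
  step 8: s2  (read q: s2→s2)
  step 9: s4  (read p: s2→s4)

The earliest repeat is at step j = 1: M is in s0, which it already visited at step i = 0.

s0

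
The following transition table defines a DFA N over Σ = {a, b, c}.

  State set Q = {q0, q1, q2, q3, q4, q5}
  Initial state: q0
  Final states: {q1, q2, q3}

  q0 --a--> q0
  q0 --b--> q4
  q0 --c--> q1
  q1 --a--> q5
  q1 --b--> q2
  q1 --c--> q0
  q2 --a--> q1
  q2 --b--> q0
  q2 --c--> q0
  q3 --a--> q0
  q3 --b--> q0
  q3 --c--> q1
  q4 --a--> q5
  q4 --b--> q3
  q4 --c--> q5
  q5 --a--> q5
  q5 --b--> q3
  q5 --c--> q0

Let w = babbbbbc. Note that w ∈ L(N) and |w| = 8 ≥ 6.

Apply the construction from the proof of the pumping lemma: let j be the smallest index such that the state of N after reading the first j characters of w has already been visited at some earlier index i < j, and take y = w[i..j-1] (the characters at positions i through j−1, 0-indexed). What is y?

State sequence: q0 -b-> q4 -a-> q5 -b-> q3 -b-> q0 -b-> q4 -b-> q3 -b-> q0 -c-> q1
First repeat at step 4: q0 was already visited.

So i = 0, j = 4, giving x = w[0:0] = ε, y = w[0:4] = babb, z = w[4:8] = bbbc.
Check: |xy| = 4 ≤ 6 and |y| = 4 ≥ 1. Reading y takes N from q0 back to q0, so every xyⁱz is accepted.

babb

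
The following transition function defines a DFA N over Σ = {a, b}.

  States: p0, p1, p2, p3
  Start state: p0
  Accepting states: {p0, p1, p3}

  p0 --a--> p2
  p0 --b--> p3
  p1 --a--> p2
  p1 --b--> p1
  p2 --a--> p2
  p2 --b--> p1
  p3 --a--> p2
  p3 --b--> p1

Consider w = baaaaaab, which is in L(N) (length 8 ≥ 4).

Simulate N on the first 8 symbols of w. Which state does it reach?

State sequence: p0 -b-> p3 -a-> p2 -a-> p2 -a-> p2 -a-> p2 -a-> p2 -a-> p2 -b-> p1

After reading 8 characters, N is in state p1.
(This kind of state-tracing is the core of the pumping-lemma construction: with 4 states, pigeonhole forces a repeat within the first 4 steps.)

p1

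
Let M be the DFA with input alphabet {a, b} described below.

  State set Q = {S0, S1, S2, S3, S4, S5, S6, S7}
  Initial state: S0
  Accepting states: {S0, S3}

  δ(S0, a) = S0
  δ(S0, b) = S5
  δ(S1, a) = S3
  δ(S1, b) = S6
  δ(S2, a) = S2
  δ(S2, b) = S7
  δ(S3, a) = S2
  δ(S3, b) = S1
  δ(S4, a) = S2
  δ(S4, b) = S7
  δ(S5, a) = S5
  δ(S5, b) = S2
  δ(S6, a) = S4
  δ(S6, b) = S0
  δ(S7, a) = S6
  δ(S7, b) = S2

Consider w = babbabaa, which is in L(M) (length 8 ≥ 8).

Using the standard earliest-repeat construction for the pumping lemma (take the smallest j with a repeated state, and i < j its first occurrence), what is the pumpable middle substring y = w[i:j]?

a

State sequence: S0 -b-> S5 -a-> S5 -b-> S2 -b-> S7 -a-> S6 -b-> S0 -a-> S0 -a-> S0
First repeat at step 2: S5 was already visited.

So i = 1, j = 2, giving x = w[0:1] = b, y = w[1:2] = a, z = w[2:8] = bbabaa.
Check: |xy| = 2 ≤ 8 and |y| = 1 ≥ 1. Reading y takes M from S5 back to S5, so every xyⁱz is accepted.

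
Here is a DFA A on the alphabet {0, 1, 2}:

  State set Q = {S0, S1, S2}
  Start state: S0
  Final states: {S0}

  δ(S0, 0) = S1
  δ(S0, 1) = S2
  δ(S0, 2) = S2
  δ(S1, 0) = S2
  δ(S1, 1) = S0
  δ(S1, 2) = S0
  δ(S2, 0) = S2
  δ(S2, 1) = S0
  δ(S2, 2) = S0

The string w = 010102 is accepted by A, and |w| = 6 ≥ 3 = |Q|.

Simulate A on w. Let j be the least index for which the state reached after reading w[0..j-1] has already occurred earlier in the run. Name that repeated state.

State sequence: S0 -0-> S1 -1-> S0 -0-> S1 -1-> S0 -0-> S1 -2-> S0
First repeat at step 2: S0 was already visited.

The earliest repeat is at step j = 2: A is in S0, which it already visited at step i = 0.
With |Q| = 3, pigeonhole forces a state repeat no later than step 3; the substring read between the first and second visits to that state can be pumped.

S0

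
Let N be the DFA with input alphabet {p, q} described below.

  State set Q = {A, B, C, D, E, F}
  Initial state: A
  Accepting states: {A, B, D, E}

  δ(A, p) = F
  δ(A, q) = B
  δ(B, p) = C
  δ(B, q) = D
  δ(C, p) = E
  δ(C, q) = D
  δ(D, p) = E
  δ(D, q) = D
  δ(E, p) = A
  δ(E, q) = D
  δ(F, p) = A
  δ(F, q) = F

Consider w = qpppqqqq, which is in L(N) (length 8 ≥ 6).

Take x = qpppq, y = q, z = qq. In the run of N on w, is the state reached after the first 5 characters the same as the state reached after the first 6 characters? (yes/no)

no

State sequence: A -q-> B -p-> C -p-> E -p-> A -q-> B -q-> D

After x (step 5): B. After xy (step 6): D.
They differ (B ≠ D), so y is not a cycle from the state after x; this split is not the one the pumping-lemma construction produces, and pumping y need not keep the string in L(N).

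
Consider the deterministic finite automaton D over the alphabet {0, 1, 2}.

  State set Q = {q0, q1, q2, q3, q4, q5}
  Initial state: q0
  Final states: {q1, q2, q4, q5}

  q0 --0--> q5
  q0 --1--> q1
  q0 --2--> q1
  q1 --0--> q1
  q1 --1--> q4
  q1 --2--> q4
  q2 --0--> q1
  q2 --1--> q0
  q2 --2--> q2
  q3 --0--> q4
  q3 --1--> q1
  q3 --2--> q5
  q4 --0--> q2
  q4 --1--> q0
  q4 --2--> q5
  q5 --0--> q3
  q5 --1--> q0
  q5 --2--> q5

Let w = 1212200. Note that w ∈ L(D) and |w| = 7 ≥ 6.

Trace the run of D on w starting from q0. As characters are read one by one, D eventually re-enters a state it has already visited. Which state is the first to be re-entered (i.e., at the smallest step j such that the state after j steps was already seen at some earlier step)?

Run of D on w = 1 2 1 2 2 0 0:
  step 0: q0  (start)
  step 1: q1  (read 1: q0→q1)
  step 2: q4  (read 2: q1→q4)
  step 3: q0  (read 1: q4→q0)   ← first repeat (q0 seen earlier)
  step 4: q1  (read 2: q0→q1)
  step 5: q4  (read 2: q1→q4)
  step 6: q2  (read 0: q4→q2)
  step 7: q1  (read 0: q2→q1)

The earliest repeat is at step j = 3: D is in q0, which it already visited at step i = 0.
Since D has 6 states, any run of length ≥ 6 visits 6+1 states, so by pigeonhole some state repeats within the first 6 steps — that repeat gives the pumpable loop.

q0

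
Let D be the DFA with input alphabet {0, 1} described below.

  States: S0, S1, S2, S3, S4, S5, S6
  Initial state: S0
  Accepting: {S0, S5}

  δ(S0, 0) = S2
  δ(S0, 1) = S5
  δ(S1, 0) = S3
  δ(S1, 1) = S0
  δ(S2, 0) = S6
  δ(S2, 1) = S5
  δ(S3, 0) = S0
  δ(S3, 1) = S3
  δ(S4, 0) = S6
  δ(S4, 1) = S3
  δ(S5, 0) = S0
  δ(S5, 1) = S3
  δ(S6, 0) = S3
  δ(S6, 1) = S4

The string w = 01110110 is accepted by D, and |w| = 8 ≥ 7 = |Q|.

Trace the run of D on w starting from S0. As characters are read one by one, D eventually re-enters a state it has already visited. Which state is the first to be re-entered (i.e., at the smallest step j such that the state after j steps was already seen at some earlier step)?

State sequence: S0 -0-> S2 -1-> S5 -1-> S3 -1-> S3 -0-> S0 -1-> S5 -1-> S3 -0-> S0
First repeat at step 4: S3 was already visited.

The earliest repeat is at step j = 4: D is in S3, which it already visited at step i = 3.

S3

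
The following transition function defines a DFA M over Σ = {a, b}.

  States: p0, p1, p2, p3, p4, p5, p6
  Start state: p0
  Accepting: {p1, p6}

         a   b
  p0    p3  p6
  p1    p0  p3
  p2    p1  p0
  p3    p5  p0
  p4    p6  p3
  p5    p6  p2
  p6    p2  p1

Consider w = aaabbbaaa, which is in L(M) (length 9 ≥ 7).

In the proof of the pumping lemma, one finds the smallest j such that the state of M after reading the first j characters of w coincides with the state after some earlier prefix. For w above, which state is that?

Run of M on w = a a a b b b a a a:
  step 0: p0  (start)
  step 1: p3  (read a: p0→p3)
  step 2: p5  (read a: p3→p5)
  step 3: p6  (read a: p5→p6)
  step 4: p1  (read b: p6→p1)
  step 5: p3  (read b: p1→p3)   ← first repeat (p3 seen earlier)
  step 6: p0  (read b: p3→p0)
  step 7: p3  (read a: p0→p3)
  step 8: p5  (read a: p3→p5)
  step 9: p6  (read a: p5→p6)

The earliest repeat is at step j = 5: M is in p3, which it already visited at step i = 1.
Since M has 7 states, any run of length ≥ 7 visits 7+1 states, so by pigeonhole some state repeats within the first 7 steps — that repeat gives the pumpable loop.

p3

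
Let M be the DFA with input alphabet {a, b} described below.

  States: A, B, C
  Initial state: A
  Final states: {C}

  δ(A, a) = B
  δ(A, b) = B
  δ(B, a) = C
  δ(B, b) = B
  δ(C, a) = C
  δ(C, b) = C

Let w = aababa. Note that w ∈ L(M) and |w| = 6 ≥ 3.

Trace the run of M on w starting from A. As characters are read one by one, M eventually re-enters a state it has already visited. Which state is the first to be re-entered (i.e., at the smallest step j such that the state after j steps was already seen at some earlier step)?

Run of M on w = a a b a b a:
  step 0: A  (start)
  step 1: B  (read a: A→B)
  step 2: C  (read a: B→C)
  step 3: C  (read b: C→C)   ← first repeat (C seen earlier)
  step 4: C  (read a: C→C)
  step 5: C  (read b: C→C)
  step 6: C  (read a: C→C)

The earliest repeat is at step j = 3: M is in C, which it already visited at step i = 2.

C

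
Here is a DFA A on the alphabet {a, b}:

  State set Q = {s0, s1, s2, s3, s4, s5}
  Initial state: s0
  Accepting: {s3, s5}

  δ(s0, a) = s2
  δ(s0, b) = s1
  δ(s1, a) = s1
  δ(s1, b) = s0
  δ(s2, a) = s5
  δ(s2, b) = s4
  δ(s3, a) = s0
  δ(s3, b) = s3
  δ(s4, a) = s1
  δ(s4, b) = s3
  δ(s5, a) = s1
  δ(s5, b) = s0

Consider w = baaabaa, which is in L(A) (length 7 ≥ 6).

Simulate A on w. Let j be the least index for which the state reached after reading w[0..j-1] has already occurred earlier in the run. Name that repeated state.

State sequence: s0 -b-> s1 -a-> s1 -a-> s1 -a-> s1 -b-> s0 -a-> s2 -a-> s5
First repeat at step 2: s1 was already visited.

The earliest repeat is at step j = 2: A is in s1, which it already visited at step i = 1.
Since A has 6 states, any run of length ≥ 6 visits 6+1 states, so by pigeonhole some state repeats within the first 6 steps — that repeat gives the pumpable loop.

s1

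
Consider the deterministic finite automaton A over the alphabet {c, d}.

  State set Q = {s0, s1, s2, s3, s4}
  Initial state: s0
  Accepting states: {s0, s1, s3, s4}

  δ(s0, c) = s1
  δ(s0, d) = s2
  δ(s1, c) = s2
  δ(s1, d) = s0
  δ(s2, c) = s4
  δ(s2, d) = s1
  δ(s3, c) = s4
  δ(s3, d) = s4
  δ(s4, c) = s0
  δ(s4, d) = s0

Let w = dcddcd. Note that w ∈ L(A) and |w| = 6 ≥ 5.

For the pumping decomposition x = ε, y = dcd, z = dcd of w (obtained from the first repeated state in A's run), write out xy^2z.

dcddcddcd

xy^2z = ε·dcd·dcd·dcd = dcddcddcd.
Reading y = dcd takes A from s0 back to s0, so after x·y·y the machine is still in s0, and z then leads to the accepting state s0. Hence dcddcddcd ∈ L(A).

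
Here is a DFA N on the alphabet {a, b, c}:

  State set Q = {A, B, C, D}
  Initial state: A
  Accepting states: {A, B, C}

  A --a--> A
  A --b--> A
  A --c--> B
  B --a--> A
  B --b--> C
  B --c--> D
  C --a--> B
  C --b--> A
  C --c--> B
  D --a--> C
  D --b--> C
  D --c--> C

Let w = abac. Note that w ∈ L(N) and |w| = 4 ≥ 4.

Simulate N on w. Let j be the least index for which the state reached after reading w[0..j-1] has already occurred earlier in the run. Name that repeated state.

State sequence: A -a-> A -b-> A -a-> A -c-> B
First repeat at step 1: A was already visited.

The earliest repeat is at step j = 1: N is in A, which it already visited at step i = 0.
Since N has 4 states, any run of length ≥ 4 visits 4+1 states, so by pigeonhole some state repeats within the first 4 steps — that repeat gives the pumpable loop.

A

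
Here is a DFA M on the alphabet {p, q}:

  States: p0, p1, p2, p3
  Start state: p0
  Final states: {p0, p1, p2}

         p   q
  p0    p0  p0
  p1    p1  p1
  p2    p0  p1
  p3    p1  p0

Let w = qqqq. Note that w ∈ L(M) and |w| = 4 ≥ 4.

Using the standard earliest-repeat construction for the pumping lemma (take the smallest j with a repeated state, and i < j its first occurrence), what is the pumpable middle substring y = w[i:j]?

q

Run of M on w = q q q q:
  step 0: p0  (start)
  step 1: p0  (read q: p0→p0)   ← first repeat (p0 seen earlier)
  step 2: p0  (read q: p0→p0)
  step 3: p0  (read q: p0→p0)
  step 4: p0  (read q: p0→p0)

So i = 0, j = 1, giving x = w[0:0] = ε, y = w[0:1] = q, z = w[1:4] = qqq.
Check: |xy| = 1 ≤ 4 and |y| = 1 ≥ 1. Reading y takes M from p0 back to p0, so every xyⁱz is accepted.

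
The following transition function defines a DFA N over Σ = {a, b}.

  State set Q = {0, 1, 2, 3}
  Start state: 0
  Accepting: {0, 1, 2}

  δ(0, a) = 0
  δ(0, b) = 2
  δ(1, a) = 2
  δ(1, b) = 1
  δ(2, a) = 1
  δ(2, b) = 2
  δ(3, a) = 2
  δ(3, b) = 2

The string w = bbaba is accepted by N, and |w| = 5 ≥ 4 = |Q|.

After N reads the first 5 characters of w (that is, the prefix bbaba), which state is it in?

2

Run of N on the first 5 characters of w = b b a b a:
  step 0: 0  (start)
  step 1: 2  (read b: 0→2)
  step 2: 2  (read b: 2→2)
  step 3: 1  (read a: 2→1)
  step 4: 1  (read b: 1→1)
  step 5: 2  (read a: 1→2)

After reading 5 characters, N is in state 2.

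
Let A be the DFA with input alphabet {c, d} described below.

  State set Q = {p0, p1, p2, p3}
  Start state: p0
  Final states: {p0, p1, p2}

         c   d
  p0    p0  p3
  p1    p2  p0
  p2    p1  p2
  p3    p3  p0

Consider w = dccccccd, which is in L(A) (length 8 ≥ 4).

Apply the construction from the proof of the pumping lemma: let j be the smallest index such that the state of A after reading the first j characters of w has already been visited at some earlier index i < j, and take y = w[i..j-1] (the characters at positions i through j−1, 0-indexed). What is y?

c

Run of A on w = d c c c c c c d:
  step 0: p0  (start)
  step 1: p3  (read d: p0→p3)
  step 2: p3  (read c: p3→p3)   ← first repeat (p3 seen earlier)
  step 3: p3  (read c: p3→p3)
  step 4: p3  (read c: p3→p3)
  step 5: p3  (read c: p3→p3)
  step 6: p3  (read c: p3→p3)
  step 7: p3  (read c: p3→p3)
  step 8: p0  (read d: p3→p0)

So i = 1, j = 2, giving x = w[0:1] = d, y = w[1:2] = c, z = w[2:8] = cccccd.
Check: |xy| = 2 ≤ 4 and |y| = 1 ≥ 1. Reading y takes A from p3 back to p3, so every xyⁱz is accepted.
Pumping length from the standard proof: p = 4 (the number of states). The repeated state found above gives |xy| = j ≤ 4 and |y| = j − i ≥ 1.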